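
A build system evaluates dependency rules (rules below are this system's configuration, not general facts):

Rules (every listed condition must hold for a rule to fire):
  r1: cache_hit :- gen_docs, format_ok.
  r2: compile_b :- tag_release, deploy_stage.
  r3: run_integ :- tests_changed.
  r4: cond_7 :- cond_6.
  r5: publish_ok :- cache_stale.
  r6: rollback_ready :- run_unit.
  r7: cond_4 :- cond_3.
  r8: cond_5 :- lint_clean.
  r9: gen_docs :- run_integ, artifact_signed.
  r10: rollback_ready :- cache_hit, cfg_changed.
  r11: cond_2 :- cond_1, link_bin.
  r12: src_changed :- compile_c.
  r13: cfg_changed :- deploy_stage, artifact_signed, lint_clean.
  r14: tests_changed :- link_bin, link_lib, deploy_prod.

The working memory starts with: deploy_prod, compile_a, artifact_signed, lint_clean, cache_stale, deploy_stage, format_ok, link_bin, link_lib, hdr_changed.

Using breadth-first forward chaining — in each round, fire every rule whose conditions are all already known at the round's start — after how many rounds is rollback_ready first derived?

Round 1: r5 [publish_ok :- cache_stale.]; r8 [cond_5 :- lint_clean.]; r13 [cfg_changed :- deploy_stage, artifact_signed, lint_clean.]; r14 [tests_changed :- link_bin, link_lib, deploy_prod.]. Adds publish_ok, cond_5, cfg_changed, tests_changed.
Round 2: r3 [run_integ :- tests_changed.]. Adds run_integ.
Round 3: r9 [gen_docs :- run_integ, artifact_signed.]. Adds gen_docs.
Round 4: r1 [cache_hit :- gen_docs, format_ok.]. Adds cache_hit.
Round 5: r10 [rollback_ready :- cache_hit, cfg_changed.]. Adds rollback_ready.
rollback_ready first appears in round 5.

5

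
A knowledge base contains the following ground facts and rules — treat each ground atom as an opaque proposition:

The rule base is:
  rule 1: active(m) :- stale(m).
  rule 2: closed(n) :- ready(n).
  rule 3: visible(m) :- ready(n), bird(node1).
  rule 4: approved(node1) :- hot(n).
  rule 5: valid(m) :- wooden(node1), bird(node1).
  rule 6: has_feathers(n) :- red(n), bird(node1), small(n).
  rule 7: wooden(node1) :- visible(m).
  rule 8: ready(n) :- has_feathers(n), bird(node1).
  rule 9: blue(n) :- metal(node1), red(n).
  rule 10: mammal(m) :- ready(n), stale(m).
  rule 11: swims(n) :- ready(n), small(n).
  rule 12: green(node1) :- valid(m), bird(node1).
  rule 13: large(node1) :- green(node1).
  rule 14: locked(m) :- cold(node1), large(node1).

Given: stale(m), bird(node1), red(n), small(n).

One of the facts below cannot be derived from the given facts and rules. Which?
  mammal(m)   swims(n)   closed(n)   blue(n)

Round 1: rule 1 [active(m) :- stale(m).]; rule 6 [has_feathers(n) :- red(n), bird(node1), small(n).]. Adds active(m), has_feathers(n).
Round 2: rule 8 [ready(n) :- has_feathers(n), bird(node1).]. Adds ready(n).
Round 3: rule 2 [closed(n) :- ready(n).]; rule 3 [visible(m) :- ready(n), bird(node1).]; rule 10 [mammal(m) :- ready(n), stale(m).]; rule 11 [swims(n) :- ready(n), small(n).]. Adds closed(n), visible(m), mammal(m), swims(n).
Round 4: rule 7 [wooden(node1) :- visible(m).]. Adds wooden(node1).
Round 5: rule 5 [valid(m) :- wooden(node1), bird(node1).]. Adds valid(m).
Round 6: rule 12 [green(node1) :- valid(m), bird(node1).]. Adds green(node1).
Round 7: rule 13 [large(node1) :- green(node1).]. Adds large(node1).
Derived: closed(n) (round 3), swims(n) (round 3), mammal(m) (round 3). blue(n) never appears in any round.

blue(n)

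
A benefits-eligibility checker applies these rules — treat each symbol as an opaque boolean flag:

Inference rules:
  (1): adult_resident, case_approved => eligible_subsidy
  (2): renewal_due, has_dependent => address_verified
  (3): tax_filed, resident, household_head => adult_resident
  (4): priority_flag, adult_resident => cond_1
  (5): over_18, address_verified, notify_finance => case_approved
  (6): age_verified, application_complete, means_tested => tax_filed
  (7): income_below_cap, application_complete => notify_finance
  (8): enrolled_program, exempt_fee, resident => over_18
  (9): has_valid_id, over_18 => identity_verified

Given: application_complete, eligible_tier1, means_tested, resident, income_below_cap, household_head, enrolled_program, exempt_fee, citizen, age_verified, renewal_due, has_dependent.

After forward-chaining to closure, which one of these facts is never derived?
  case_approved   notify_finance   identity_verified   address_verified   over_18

Round 1 — (2), (6), (7), (8), derive address_verified, tax_filed, notify_finance, over_18.
Round 2 — (3), (5), derive adult_resident, case_approved.
Round 3 — (1), derive eligible_subsidy.
Derived: case_approved (round 2), address_verified (round 1), over_18 (round 1), notify_finance (round 1). identity_verified never appears in any round.

identity_verified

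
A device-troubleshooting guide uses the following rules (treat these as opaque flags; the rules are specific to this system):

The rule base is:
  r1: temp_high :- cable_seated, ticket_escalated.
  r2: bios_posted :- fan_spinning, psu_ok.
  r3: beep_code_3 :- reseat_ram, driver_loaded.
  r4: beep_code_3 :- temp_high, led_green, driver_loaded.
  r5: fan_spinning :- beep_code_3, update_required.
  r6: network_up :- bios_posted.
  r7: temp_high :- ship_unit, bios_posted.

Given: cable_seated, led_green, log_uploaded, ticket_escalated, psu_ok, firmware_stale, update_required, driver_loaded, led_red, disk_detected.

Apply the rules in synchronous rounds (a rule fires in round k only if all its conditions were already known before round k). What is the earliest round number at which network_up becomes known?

5

Round 1: r1 [temp_high :- cable_seated, ticket_escalated.]. Adds temp_high.
Round 2: r4 [beep_code_3 :- temp_high, led_green, driver_loaded.]. Adds beep_code_3.
Round 3: r5 [fan_spinning :- beep_code_3, update_required.]. Adds fan_spinning.
Round 4: r2 [bios_posted :- fan_spinning, psu_ok.]. Adds bios_posted.
Round 5: r6 [network_up :- bios_posted.]. Adds network_up.
network_up first appears in round 5.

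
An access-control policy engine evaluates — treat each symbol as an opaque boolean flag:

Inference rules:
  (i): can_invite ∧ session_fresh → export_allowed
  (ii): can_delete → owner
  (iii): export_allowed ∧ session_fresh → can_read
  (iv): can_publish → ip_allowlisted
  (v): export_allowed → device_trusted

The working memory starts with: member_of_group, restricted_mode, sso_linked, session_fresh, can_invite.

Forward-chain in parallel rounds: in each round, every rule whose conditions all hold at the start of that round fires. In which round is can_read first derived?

2

Round 1 fires (i), giving export_allowed.
Round 2 fires (iii), (v), giving can_read, device_trusted.
can_read first appears in round 2.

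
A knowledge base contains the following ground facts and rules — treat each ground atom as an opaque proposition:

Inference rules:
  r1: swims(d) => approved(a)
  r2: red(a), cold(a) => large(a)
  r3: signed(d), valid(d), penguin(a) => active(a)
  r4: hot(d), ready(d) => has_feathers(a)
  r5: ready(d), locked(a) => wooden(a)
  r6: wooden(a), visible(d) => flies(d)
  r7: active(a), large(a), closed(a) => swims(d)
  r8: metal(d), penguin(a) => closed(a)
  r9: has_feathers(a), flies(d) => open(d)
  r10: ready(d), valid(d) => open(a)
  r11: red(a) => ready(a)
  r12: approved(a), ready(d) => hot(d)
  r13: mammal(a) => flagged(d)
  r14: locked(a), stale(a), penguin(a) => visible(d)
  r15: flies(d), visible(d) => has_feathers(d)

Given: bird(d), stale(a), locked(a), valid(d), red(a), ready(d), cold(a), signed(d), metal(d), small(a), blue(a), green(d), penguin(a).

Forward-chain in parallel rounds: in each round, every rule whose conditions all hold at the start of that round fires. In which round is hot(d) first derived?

4

Round 1: r2 [red(a), cold(a) => large(a)]; r3 [signed(d), valid(d), penguin(a) => active(a)]; r5 [ready(d), locked(a) => wooden(a)]; r8 [metal(d), penguin(a) => closed(a)]; r10 [ready(d), valid(d) => open(a)]; r11 [red(a) => ready(a)]; r14 [locked(a), stale(a), penguin(a) => visible(d)]. New: large(a), active(a), wooden(a), closed(a), open(a), ready(a), visible(d).
Round 2: r6 [wooden(a), visible(d) => flies(d)]; r7 [active(a), large(a), closed(a) => swims(d)]. New: flies(d), swims(d).
Round 3: r1 [swims(d) => approved(a)]; r15 [flies(d), visible(d) => has_feathers(d)]. New: approved(a), has_feathers(d).
Round 4: r12 [approved(a), ready(d) => hot(d)]. New: hot(d).
hot(d) first appears in round 4.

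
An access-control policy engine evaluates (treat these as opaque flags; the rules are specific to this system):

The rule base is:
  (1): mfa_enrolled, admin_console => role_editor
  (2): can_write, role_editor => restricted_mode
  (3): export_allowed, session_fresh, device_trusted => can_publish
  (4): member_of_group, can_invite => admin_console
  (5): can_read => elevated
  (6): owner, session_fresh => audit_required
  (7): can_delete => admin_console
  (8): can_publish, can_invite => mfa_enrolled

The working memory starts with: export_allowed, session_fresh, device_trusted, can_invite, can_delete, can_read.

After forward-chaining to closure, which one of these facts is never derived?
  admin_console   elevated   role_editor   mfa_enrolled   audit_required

audit_required

Round 1 — (3), (5), (7), derive can_publish, elevated, admin_console.
Round 2 — (8), derive mfa_enrolled.
Round 3 — (1), derive role_editor.
Derived: elevated (round 1), role_editor (round 3), admin_console (round 1), mfa_enrolled (round 2). audit_required never appears in any round.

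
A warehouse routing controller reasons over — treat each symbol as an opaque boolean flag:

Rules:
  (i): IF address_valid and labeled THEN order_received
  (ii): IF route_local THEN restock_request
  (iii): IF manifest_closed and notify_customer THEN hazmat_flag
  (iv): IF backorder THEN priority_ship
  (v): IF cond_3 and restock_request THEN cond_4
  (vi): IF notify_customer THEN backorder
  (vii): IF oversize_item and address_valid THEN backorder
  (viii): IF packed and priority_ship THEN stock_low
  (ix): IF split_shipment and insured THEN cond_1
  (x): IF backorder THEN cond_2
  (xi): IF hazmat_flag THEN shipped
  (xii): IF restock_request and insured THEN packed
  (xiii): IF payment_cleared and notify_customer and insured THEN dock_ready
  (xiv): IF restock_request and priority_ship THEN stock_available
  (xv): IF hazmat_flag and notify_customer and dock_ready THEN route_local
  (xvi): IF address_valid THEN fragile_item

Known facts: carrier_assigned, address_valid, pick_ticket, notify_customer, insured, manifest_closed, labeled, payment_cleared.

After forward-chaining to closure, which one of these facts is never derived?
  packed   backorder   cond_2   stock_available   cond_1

cond_1

Round 1 — (i), (iii), (vi), (xiii), (xvi), derive order_received, hazmat_flag, backorder, dock_ready, fragile_item.
Round 2 — (iv), (x), (xi), (xv), derive priority_ship, cond_2, shipped, route_local.
Round 3 — (ii), derive restock_request.
Round 4 — (xii), (xiv), derive packed, stock_available.
Round 5 — (viii), derive stock_low.
Derived: cond_2 (round 2), packed (round 4), stock_available (round 4), backorder (round 1). cond_1 never appears in any round.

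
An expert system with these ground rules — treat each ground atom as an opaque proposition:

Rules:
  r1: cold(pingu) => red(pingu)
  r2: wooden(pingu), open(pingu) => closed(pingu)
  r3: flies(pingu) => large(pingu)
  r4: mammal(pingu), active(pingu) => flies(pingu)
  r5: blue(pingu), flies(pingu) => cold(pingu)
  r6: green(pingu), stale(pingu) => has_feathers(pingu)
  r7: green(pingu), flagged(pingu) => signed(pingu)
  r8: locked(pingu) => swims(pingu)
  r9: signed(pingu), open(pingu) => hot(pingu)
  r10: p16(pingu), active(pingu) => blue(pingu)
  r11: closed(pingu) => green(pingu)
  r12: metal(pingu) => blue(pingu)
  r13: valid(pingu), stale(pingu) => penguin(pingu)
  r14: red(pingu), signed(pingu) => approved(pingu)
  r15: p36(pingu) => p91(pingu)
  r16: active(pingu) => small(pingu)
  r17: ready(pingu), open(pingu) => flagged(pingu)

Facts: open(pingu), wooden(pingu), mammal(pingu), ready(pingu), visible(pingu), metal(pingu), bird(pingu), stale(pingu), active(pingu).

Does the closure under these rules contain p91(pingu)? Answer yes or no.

Round 1: r2 [wooden(pingu), open(pingu) => closed(pingu)]; r4 [mammal(pingu), active(pingu) => flies(pingu)]; r12 [metal(pingu) => blue(pingu)]; r16 [active(pingu) => small(pingu)]; r17 [ready(pingu), open(pingu) => flagged(pingu)]. New: closed(pingu), flies(pingu), blue(pingu), small(pingu), flagged(pingu).
Round 2: r3 [flies(pingu) => large(pingu)]; r5 [blue(pingu), flies(pingu) => cold(pingu)]; r11 [closed(pingu) => green(pingu)]. New: large(pingu), cold(pingu), green(pingu).
Round 3: r1 [cold(pingu) => red(pingu)]; r6 [green(pingu), stale(pingu) => has_feathers(pingu)]; r7 [green(pingu), flagged(pingu) => signed(pingu)]. New: red(pingu), has_feathers(pingu), signed(pingu).
Round 4: r9 [signed(pingu), open(pingu) => hot(pingu)]; r14 [red(pingu), signed(pingu) => approved(pingu)]. New: hot(pingu), approved(pingu).
Fixed point reached. p91(pingu) is concluded only by r15; r15 needs p36(pingu) (never derived).

no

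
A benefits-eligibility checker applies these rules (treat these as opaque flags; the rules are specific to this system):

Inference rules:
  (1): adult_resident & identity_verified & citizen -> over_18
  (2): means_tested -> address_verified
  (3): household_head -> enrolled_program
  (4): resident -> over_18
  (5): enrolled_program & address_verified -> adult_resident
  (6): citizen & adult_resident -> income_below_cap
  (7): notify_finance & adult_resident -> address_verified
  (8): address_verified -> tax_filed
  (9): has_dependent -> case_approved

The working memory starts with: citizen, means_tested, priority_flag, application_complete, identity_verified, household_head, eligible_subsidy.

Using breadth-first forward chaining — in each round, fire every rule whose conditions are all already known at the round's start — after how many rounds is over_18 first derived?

3

Round 1: (2) [means_tested -> address_verified]; (3) [household_head -> enrolled_program]. Adds address_verified, enrolled_program.
Round 2: (5) [enrolled_program & address_verified -> adult_resident]; (8) [address_verified -> tax_filed]. Adds adult_resident, tax_filed.
Round 3: (1) [adult_resident & identity_verified & citizen -> over_18]; (6) [citizen & adult_resident -> income_below_cap]. Adds over_18, income_below_cap.
over_18 first appears in round 3.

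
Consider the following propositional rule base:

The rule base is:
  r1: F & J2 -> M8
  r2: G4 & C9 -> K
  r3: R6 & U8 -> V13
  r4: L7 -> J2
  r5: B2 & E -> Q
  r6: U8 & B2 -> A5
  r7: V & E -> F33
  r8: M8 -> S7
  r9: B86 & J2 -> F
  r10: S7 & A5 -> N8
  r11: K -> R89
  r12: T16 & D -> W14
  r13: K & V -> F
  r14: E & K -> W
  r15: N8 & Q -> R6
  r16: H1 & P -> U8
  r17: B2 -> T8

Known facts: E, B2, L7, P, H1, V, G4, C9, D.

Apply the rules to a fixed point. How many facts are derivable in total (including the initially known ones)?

24

Round 1 fires r2, r4, r5, r7, r16, r17, giving K, J2, Q, F33, U8, T8.
Round 2 fires r6, r11, r13, r14, giving A5, R89, F, W.
Round 3 fires r1, giving M8.
Round 4 fires r8, giving S7.
Round 5 fires r10, giving N8.
Round 6 fires r15, giving R6.
Round 7 fires r3, giving V13.
Closure: {A5, B2, C9, D, E, F, F33, G4, H1, J2, K, L7, M8, N8, P, Q, R6, R89, S7, T8, U8, V, V13, W} — 24 facts.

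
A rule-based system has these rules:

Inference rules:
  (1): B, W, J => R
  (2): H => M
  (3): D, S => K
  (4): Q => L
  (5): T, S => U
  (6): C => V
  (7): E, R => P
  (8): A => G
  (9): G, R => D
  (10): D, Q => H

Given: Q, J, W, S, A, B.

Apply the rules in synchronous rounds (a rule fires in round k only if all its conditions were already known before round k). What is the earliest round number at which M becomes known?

Round 1 fires (1), (4), (8), giving R, L, G.
Round 2 fires (9), giving D.
Round 3 fires (3), (10), giving K, H.
Round 4 fires (2), giving M.
M first appears in round 4.

4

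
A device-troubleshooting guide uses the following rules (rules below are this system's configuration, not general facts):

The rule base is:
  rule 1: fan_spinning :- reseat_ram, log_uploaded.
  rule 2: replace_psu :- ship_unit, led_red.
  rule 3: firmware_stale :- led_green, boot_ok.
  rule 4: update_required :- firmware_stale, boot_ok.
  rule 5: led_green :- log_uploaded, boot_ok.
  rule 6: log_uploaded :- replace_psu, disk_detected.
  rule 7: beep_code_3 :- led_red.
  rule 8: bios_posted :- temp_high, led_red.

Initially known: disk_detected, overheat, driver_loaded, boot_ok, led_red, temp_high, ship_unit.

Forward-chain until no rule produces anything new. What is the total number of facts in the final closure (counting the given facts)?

Round 1: rule 2 [replace_psu :- ship_unit, led_red.]; rule 7 [beep_code_3 :- led_red.]; rule 8 [bios_posted :- temp_high, led_red.]. Adds replace_psu, beep_code_3, bios_posted.
Round 2: rule 6 [log_uploaded :- replace_psu, disk_detected.]. Adds log_uploaded.
Round 3: rule 5 [led_green :- log_uploaded, boot_ok.]. Adds led_green.
Round 4: rule 3 [firmware_stale :- led_green, boot_ok.]. Adds firmware_stale.
Round 5: rule 4 [update_required :- firmware_stale, boot_ok.]. Adds update_required.
Closure: {beep_code_3, bios_posted, boot_ok, disk_detected, driver_loaded, firmware_stale, led_green, led_red, log_uploaded, overheat, replace_psu, ship_unit, temp_high, update_required} — 14 facts.

14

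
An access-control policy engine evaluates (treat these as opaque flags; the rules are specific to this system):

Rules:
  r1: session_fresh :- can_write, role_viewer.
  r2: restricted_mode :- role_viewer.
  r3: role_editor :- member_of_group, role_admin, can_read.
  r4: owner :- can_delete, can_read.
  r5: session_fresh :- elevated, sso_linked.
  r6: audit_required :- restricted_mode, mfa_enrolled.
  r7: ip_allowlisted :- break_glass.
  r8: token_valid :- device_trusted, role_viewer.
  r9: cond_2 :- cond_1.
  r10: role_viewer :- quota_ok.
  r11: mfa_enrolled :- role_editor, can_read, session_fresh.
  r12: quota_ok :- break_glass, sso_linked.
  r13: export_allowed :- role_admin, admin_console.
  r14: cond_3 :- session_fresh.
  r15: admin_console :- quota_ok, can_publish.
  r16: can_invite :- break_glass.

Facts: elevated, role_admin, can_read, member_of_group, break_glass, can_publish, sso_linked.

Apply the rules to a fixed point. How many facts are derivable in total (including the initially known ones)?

19

Round 1 — r3, r5, r7, r12, r16, derive role_editor, session_fresh, ip_allowlisted, quota_ok, can_invite.
Round 2 — r10, r11, r14, r15, derive role_viewer, mfa_enrolled, cond_3, admin_console.
Round 3 — r2, r13, derive restricted_mode, export_allowed.
Round 4 — r6, derive audit_required.
Closure: {admin_console, audit_required, break_glass, can_invite, can_publish, can_read, cond_3, elevated, export_allowed, ip_allowlisted, member_of_group, mfa_enrolled, quota_ok, restricted_mode, role_admin, role_editor, role_viewer, session_fresh, sso_linked} — 19 facts.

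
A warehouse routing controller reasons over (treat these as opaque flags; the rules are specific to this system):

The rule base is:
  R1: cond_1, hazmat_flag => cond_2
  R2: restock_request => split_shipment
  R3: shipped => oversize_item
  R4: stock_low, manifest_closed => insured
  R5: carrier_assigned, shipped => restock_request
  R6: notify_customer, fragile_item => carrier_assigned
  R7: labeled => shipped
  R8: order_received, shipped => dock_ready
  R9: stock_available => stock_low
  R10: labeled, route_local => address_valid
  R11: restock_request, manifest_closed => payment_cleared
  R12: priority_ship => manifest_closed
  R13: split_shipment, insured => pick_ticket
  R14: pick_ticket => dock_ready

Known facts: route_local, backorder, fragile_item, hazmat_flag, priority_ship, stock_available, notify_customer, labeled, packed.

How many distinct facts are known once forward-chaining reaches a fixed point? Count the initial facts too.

Round 1: R6 [notify_customer, fragile_item => carrier_assigned]; R7 [labeled => shipped]; R9 [stock_available => stock_low]; R10 [labeled, route_local => address_valid]; R12 [priority_ship => manifest_closed]. New: carrier_assigned, shipped, stock_low, address_valid, manifest_closed.
Round 2: R3 [shipped => oversize_item]; R4 [stock_low, manifest_closed => insured]; R5 [carrier_assigned, shipped => restock_request]. New: oversize_item, insured, restock_request.
Round 3: R2 [restock_request => split_shipment]; R11 [restock_request, manifest_closed => payment_cleared]. New: split_shipment, payment_cleared.
Round 4: R13 [split_shipment, insured => pick_ticket]. New: pick_ticket.
Round 5: R14 [pick_ticket => dock_ready]. New: dock_ready.
Closure: {address_valid, backorder, carrier_assigned, dock_ready, fragile_item, hazmat_flag, insured, labeled, manifest_closed, notify_customer, oversize_item, packed, payment_cleared, pick_ticket, priority_ship, restock_request, route_local, shipped, split_shipment, stock_available, stock_low} — 21 facts.

21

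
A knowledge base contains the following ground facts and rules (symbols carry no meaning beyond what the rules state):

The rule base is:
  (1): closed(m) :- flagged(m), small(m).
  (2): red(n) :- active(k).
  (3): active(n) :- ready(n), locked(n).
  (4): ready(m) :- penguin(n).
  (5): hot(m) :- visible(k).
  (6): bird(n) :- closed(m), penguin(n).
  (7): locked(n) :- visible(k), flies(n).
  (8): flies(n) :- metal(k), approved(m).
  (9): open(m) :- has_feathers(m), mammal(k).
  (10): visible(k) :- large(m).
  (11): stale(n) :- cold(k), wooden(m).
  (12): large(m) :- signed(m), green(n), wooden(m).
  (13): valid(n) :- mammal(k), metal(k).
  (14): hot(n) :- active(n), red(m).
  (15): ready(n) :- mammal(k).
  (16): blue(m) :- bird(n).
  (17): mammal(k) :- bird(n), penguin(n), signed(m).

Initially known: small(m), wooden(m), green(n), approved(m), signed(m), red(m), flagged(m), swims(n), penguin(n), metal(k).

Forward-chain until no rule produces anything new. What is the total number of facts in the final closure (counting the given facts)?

24

Round 1: (1) [closed(m) :- flagged(m), small(m).]; (4) [ready(m) :- penguin(n).]; (8) [flies(n) :- metal(k), approved(m).]; (12) [large(m) :- signed(m), green(n), wooden(m).]. New: closed(m), ready(m), flies(n), large(m).
Round 2: (6) [bird(n) :- closed(m), penguin(n).]; (10) [visible(k) :- large(m).]. New: bird(n), visible(k).
Round 3: (5) [hot(m) :- visible(k).]; (7) [locked(n) :- visible(k), flies(n).]; (16) [blue(m) :- bird(n).]; (17) [mammal(k) :- bird(n), penguin(n), signed(m).]. New: hot(m), locked(n), blue(m), mammal(k).
Round 4: (13) [valid(n) :- mammal(k), metal(k).]; (15) [ready(n) :- mammal(k).]. New: valid(n), ready(n).
Round 5: (3) [active(n) :- ready(n), locked(n).]. New: active(n).
Round 6: (14) [hot(n) :- active(n), red(m).]. New: hot(n).
Closure: {active(n), approved(m), bird(n), blue(m), closed(m), flagged(m), flies(n), green(n), hot(m), hot(n), large(m), locked(n), mammal(k), metal(k), penguin(n), ready(m), ready(n), red(m), signed(m), small(m), swims(n), valid(n), visible(k), wooden(m)} — 24 facts.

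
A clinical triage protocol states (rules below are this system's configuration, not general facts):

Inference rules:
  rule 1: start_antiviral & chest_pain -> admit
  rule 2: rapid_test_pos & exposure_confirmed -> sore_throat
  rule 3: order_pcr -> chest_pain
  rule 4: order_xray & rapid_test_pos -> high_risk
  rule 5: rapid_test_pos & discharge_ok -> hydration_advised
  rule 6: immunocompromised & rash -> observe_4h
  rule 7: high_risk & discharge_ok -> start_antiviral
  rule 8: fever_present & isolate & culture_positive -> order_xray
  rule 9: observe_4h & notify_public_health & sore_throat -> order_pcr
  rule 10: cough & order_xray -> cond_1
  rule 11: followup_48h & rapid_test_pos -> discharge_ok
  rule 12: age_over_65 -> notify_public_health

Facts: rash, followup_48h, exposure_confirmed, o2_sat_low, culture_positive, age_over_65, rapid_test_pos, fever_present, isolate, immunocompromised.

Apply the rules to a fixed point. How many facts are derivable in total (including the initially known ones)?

21

Round 1 fires rule 2, rule 6, rule 8, rule 11, rule 12, giving sore_throat, observe_4h, order_xray, discharge_ok, notify_public_health.
Round 2 fires rule 4, rule 5, rule 9, giving high_risk, hydration_advised, order_pcr.
Round 3 fires rule 3, rule 7, giving chest_pain, start_antiviral.
Round 4 fires rule 1, giving admit.
Closure: {admit, age_over_65, chest_pain, culture_positive, discharge_ok, exposure_confirmed, fever_present, followup_48h, high_risk, hydration_advised, immunocompromised, isolate, notify_public_health, o2_sat_low, observe_4h, order_pcr, order_xray, rapid_test_pos, rash, sore_throat, start_antiviral} — 21 facts.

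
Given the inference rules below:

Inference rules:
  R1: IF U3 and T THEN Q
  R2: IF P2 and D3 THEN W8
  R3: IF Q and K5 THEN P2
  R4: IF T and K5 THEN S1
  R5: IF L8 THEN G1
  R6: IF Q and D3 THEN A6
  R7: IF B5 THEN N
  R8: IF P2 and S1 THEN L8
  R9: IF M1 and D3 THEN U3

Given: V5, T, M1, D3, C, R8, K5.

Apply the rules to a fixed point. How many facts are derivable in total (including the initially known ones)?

[1] R4 [IF T and K5 THEN S1]; R9 [IF M1 and D3 THEN U3]. ⇒ new: S1, U3.
[2] R1 [IF U3 and T THEN Q]. ⇒ new: Q.
[3] R3 [IF Q and K5 THEN P2]; R6 [IF Q and D3 THEN A6]. ⇒ new: P2, A6.
[4] R2 [IF P2 and D3 THEN W8]; R8 [IF P2 and S1 THEN L8]. ⇒ new: W8, L8.
[5] R5 [IF L8 THEN G1]. ⇒ new: G1.
Closure: {A6, C, D3, G1, K5, L8, M1, P2, Q, R8, S1, T, U3, V5, W8} — 15 facts.

15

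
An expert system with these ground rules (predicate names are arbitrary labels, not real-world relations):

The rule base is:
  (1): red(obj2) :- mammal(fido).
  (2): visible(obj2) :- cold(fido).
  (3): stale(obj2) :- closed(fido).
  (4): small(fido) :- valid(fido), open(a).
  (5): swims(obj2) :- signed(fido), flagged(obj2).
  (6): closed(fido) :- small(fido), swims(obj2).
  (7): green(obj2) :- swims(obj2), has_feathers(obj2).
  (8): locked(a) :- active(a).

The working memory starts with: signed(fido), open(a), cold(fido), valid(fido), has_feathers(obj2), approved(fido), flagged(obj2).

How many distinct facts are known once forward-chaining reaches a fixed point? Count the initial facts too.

Round 1 — (2), (4), (5), derive visible(obj2), small(fido), swims(obj2).
Round 2 — (6), (7), derive closed(fido), green(obj2).
Round 3 — (3), derive stale(obj2).
Closure: {approved(fido), closed(fido), cold(fido), flagged(obj2), green(obj2), has_feathers(obj2), open(a), signed(fido), small(fido), stale(obj2), swims(obj2), valid(fido), visible(obj2)} — 13 facts.

13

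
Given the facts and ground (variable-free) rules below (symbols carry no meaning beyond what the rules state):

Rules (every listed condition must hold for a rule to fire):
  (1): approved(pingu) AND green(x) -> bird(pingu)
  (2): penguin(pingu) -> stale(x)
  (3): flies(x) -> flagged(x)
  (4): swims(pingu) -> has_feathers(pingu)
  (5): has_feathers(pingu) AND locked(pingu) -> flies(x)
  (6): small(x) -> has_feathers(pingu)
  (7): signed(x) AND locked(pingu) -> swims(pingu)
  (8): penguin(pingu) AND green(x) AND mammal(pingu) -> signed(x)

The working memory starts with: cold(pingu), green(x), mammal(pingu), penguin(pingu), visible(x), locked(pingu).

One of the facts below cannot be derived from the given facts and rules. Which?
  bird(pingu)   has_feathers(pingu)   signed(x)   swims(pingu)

bird(pingu)

Round 1: (2) [penguin(pingu) -> stale(x)]; (8) [penguin(pingu) AND green(x) AND mammal(pingu) -> signed(x)]. New: stale(x), signed(x).
Round 2: (7) [signed(x) AND locked(pingu) -> swims(pingu)]. New: swims(pingu).
Round 3: (4) [swims(pingu) -> has_feathers(pingu)]. New: has_feathers(pingu).
Round 4: (5) [has_feathers(pingu) AND locked(pingu) -> flies(x)]. New: flies(x).
Round 5: (3) [flies(x) -> flagged(x)]. New: flagged(x).
Derived: signed(x) (round 1), has_feathers(pingu) (round 3), swims(pingu) (round 2). bird(pingu) never appears in any round.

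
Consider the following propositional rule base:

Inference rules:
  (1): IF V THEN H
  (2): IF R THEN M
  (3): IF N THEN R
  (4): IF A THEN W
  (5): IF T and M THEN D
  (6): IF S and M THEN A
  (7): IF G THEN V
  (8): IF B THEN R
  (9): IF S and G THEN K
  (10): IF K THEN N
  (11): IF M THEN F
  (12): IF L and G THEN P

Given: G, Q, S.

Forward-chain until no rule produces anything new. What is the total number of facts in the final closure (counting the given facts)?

Round 1 — (7), (9), derive V, K.
Round 2 — (1), (10), derive H, N.
Round 3 — (3), derive R.
Round 4 — (2), derive M.
Round 5 — (6), (11), derive A, F.
Round 6 — (4), derive W.
Closure: {A, F, G, H, K, M, N, Q, R, S, V, W} — 12 facts.

12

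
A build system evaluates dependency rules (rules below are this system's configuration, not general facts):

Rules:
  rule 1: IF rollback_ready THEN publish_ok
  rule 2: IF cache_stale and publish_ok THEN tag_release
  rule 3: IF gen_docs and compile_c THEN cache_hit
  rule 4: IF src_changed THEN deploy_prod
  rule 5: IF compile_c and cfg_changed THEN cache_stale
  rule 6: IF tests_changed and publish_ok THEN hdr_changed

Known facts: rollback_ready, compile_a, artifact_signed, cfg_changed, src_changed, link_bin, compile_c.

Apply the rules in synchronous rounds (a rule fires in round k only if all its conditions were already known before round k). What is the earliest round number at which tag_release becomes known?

2

Round 1: rule 1 [IF rollback_ready THEN publish_ok]; rule 4 [IF src_changed THEN deploy_prod]; rule 5 [IF compile_c and cfg_changed THEN cache_stale]. New: publish_ok, deploy_prod, cache_stale.
Round 2: rule 2 [IF cache_stale and publish_ok THEN tag_release]. New: tag_release.
tag_release first appears in round 2.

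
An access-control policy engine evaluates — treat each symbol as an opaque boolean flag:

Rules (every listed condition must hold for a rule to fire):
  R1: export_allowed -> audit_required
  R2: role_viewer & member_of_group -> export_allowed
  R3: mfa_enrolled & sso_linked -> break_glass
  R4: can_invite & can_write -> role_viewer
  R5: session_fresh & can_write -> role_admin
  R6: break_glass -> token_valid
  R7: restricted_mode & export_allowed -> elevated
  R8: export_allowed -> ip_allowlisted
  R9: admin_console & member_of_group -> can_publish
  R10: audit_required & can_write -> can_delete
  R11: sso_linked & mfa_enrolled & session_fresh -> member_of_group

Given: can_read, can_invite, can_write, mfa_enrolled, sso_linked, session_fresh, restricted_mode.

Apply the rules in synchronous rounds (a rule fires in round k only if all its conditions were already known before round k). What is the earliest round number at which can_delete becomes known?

4

Round 1 — R3, R4, R5, R11, derive break_glass, role_viewer, role_admin, member_of_group.
Round 2 — R2, R6, derive export_allowed, token_valid.
Round 3 — R1, R7, R8, derive audit_required, elevated, ip_allowlisted.
Round 4 — R10, derive can_delete.
can_delete first appears in round 4.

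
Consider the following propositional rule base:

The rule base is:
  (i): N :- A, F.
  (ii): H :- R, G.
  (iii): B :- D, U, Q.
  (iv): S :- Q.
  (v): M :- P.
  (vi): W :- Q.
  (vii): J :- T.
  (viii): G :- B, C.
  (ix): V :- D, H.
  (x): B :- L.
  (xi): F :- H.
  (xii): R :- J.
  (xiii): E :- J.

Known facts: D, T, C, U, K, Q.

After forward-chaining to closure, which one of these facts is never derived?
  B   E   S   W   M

Round 1: (iii) [B :- D, U, Q.]; (iv) [S :- Q.]; (vi) [W :- Q.]; (vii) [J :- T.]. New: B, S, W, J.
Round 2: (viii) [G :- B, C.]; (xii) [R :- J.]; (xiii) [E :- J.]. New: G, R, E.
Round 3: (ii) [H :- R, G.]. New: H.
Round 4: (ix) [V :- D, H.]; (xi) [F :- H.]. New: V, F.
Derived: W (round 1), S (round 1), E (round 2), B (round 1). M never appears in any round.

M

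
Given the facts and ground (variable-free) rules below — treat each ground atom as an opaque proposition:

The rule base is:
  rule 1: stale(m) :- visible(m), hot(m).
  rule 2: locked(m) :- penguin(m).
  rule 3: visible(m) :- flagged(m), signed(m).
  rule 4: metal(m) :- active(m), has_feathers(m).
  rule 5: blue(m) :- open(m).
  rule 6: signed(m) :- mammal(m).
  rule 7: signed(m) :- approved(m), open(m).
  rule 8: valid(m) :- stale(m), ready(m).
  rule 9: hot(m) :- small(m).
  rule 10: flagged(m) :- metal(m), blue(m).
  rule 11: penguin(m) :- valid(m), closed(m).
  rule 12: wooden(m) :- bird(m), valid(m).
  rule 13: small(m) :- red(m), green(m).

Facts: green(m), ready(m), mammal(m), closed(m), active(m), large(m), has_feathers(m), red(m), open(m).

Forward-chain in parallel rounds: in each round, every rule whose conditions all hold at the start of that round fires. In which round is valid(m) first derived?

Round 1 — rule 4, rule 5, rule 6, rule 13, derive metal(m), blue(m), signed(m), small(m).
Round 2 — rule 9, rule 10, derive hot(m), flagged(m).
Round 3 — rule 3, derive visible(m).
Round 4 — rule 1, derive stale(m).
Round 5 — rule 8, derive valid(m).
valid(m) first appears in round 5.

5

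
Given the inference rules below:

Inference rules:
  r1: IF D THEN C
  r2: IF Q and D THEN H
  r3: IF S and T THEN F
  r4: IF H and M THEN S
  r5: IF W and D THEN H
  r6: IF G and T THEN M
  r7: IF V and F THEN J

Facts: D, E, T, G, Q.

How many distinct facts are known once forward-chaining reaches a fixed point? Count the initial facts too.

[1] r1 [IF D THEN C]; r2 [IF Q and D THEN H]; r6 [IF G and T THEN M]. ⇒ new: C, H, M.
[2] r4 [IF H and M THEN S]. ⇒ new: S.
[3] r3 [IF S and T THEN F]. ⇒ new: F.
Closure: {C, D, E, F, G, H, M, Q, S, T} — 10 facts.

10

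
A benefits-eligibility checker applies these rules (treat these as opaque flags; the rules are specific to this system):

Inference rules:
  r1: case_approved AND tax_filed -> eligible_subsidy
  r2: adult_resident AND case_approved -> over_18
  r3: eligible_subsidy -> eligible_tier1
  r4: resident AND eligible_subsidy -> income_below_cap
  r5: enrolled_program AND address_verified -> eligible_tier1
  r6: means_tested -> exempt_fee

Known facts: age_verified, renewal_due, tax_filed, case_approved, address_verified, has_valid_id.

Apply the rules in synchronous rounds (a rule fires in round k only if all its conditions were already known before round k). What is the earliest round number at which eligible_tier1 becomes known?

2

Round 1: r1 [case_approved AND tax_filed -> eligible_subsidy]. New: eligible_subsidy.
Round 2: r3 [eligible_subsidy -> eligible_tier1]. New: eligible_tier1.
eligible_tier1 first appears in round 2.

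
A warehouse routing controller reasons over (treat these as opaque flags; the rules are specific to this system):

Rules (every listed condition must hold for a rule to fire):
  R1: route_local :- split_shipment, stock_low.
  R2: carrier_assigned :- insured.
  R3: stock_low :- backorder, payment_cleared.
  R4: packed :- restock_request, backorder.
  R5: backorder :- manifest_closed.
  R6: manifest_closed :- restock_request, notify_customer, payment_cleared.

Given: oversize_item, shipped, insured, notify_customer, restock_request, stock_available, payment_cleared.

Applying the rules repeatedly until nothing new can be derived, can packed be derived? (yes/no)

yes

Round 1 fires R2, R6, giving carrier_assigned, manifest_closed.
Round 2 fires R5, giving backorder.
Round 3 fires R3, R4, giving stock_low, packed.
packed appears in round 3, so it is derivable.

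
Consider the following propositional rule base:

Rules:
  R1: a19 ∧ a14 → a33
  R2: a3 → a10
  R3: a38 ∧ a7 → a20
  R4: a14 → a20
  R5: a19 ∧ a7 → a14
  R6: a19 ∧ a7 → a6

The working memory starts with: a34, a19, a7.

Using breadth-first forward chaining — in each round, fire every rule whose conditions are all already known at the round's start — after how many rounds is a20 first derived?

Round 1: R5 [a19 ∧ a7 → a14]; R6 [a19 ∧ a7 → a6]. New: a14, a6.
Round 2: R1 [a19 ∧ a14 → a33]; R4 [a14 → a20]. New: a33, a20.
a20 first appears in round 2.

2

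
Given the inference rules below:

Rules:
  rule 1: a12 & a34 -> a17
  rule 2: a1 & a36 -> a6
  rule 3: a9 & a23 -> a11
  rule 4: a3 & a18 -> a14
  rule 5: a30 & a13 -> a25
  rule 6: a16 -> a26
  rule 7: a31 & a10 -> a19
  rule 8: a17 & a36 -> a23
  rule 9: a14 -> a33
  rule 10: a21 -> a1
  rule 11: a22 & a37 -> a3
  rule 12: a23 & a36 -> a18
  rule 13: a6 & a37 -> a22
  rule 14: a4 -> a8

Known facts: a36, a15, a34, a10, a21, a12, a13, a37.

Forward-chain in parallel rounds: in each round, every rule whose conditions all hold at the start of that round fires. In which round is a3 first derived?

4

Round 1 — rule 1, rule 10, derive a17, a1.
Round 2 — rule 2, rule 8, derive a6, a23.
Round 3 — rule 12, rule 13, derive a18, a22.
Round 4 — rule 11, derive a3.
a3 first appears in round 4.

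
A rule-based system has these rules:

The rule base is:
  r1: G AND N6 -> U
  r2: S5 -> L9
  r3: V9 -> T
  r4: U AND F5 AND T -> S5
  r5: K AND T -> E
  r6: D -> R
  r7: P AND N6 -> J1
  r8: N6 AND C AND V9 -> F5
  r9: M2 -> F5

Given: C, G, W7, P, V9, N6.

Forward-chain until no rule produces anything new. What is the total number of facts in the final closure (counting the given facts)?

12

Round 1: r1 [G AND N6 -> U]; r3 [V9 -> T]; r7 [P AND N6 -> J1]; r8 [N6 AND C AND V9 -> F5]. New: U, T, J1, F5.
Round 2: r4 [U AND F5 AND T -> S5]. New: S5.
Round 3: r2 [S5 -> L9]. New: L9.
Closure: {C, F5, G, J1, L9, N6, P, S5, T, U, V9, W7} — 12 facts.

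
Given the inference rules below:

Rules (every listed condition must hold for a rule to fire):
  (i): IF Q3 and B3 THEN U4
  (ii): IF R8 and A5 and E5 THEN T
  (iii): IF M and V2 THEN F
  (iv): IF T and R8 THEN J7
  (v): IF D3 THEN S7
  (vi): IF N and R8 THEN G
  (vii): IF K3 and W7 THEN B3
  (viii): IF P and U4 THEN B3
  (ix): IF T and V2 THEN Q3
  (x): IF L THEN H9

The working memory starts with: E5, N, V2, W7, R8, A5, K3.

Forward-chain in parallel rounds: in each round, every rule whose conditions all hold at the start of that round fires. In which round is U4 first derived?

Round 1 fires (ii), (vi), (vii), giving T, G, B3.
Round 2 fires (iv), (ix), giving J7, Q3.
Round 3 fires (i), giving U4.
U4 first appears in round 3.

3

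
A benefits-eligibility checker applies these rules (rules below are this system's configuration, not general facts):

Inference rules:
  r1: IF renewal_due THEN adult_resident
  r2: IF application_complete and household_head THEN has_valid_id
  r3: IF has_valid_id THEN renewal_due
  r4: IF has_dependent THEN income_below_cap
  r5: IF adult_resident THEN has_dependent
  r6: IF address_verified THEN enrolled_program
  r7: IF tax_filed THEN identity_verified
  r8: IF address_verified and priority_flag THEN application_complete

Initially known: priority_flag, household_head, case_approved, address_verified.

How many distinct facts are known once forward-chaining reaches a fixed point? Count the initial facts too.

Round 1 fires r6, r8, giving enrolled_program, application_complete.
Round 2 fires r2, giving has_valid_id.
Round 3 fires r3, giving renewal_due.
Round 4 fires r1, giving adult_resident.
Round 5 fires r5, giving has_dependent.
Round 6 fires r4, giving income_below_cap.
Closure: {address_verified, adult_resident, application_complete, case_approved, enrolled_program, has_dependent, has_valid_id, household_head, income_below_cap, priority_flag, renewal_due} — 11 facts.

11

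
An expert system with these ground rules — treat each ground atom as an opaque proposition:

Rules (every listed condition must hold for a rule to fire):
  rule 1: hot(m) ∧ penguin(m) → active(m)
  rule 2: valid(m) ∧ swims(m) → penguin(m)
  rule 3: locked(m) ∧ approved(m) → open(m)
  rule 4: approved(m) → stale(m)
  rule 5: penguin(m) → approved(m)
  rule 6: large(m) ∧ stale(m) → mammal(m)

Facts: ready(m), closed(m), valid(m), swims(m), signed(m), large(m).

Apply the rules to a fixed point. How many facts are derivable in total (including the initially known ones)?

10

[1] rule 2 [valid(m) ∧ swims(m) → penguin(m)]. ⇒ new: penguin(m).
[2] rule 5 [penguin(m) → approved(m)]. ⇒ new: approved(m).
[3] rule 4 [approved(m) → stale(m)]. ⇒ new: stale(m).
[4] rule 6 [large(m) ∧ stale(m) → mammal(m)]. ⇒ new: mammal(m).
Closure: {approved(m), closed(m), large(m), mammal(m), penguin(m), ready(m), signed(m), stale(m), swims(m), valid(m)} — 10 facts.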